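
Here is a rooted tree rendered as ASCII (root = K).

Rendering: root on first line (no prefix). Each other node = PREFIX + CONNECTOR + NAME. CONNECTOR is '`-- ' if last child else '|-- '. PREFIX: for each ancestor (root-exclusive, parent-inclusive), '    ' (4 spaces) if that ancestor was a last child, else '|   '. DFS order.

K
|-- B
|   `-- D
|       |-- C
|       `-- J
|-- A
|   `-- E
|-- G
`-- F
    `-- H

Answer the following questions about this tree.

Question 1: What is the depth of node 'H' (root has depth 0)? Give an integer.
Path from root to H: K -> F -> H
Depth = number of edges = 2

Answer: 2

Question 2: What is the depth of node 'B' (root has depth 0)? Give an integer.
Answer: 1

Derivation:
Path from root to B: K -> B
Depth = number of edges = 1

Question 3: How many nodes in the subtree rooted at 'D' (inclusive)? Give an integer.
Subtree rooted at D contains: C, D, J
Count = 3

Answer: 3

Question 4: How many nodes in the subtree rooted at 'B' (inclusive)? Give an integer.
Subtree rooted at B contains: B, C, D, J
Count = 4

Answer: 4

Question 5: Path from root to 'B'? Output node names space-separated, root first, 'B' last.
Answer: K B

Derivation:
Walk down from root: K -> B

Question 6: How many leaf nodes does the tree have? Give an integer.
Answer: 5

Derivation:
Leaves (nodes with no children): C, E, G, H, J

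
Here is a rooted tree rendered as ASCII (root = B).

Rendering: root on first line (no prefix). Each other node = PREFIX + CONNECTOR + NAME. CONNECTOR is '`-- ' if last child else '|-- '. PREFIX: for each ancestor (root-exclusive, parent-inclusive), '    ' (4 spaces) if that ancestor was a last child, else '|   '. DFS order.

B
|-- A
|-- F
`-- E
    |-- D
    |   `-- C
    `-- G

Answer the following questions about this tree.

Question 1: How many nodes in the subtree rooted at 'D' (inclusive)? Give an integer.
Answer: 2

Derivation:
Subtree rooted at D contains: C, D
Count = 2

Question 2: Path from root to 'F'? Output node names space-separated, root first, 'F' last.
Walk down from root: B -> F

Answer: B F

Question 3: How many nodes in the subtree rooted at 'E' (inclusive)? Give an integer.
Subtree rooted at E contains: C, D, E, G
Count = 4

Answer: 4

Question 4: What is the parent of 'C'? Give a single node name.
Answer: D

Derivation:
Scan adjacency: C appears as child of D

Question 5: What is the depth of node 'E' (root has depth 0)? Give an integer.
Path from root to E: B -> E
Depth = number of edges = 1

Answer: 1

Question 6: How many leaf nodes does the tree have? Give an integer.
Leaves (nodes with no children): A, C, F, G

Answer: 4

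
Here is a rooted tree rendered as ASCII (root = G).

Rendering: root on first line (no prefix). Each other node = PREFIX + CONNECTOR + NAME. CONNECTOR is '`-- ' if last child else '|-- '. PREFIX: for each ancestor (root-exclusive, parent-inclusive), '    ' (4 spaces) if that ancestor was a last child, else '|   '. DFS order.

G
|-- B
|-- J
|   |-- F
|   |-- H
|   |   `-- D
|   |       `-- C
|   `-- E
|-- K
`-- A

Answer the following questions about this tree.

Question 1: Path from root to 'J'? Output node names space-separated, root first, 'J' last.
Walk down from root: G -> J

Answer: G J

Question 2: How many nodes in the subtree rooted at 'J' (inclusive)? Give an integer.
Subtree rooted at J contains: C, D, E, F, H, J
Count = 6

Answer: 6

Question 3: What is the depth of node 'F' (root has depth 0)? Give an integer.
Path from root to F: G -> J -> F
Depth = number of edges = 2

Answer: 2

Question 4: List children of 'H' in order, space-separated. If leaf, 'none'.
Answer: D

Derivation:
Node H's children (from adjacency): D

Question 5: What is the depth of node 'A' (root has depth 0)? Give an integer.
Answer: 1

Derivation:
Path from root to A: G -> A
Depth = number of edges = 1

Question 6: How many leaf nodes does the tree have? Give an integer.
Leaves (nodes with no children): A, B, C, E, F, K

Answer: 6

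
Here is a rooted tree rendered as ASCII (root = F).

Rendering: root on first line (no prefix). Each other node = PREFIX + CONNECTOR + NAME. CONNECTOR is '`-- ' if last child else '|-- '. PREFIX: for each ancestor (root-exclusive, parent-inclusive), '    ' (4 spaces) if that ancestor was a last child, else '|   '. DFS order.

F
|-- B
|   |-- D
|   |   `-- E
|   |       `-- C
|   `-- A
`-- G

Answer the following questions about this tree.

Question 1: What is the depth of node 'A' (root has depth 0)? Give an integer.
Answer: 2

Derivation:
Path from root to A: F -> B -> A
Depth = number of edges = 2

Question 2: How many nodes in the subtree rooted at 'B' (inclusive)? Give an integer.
Answer: 5

Derivation:
Subtree rooted at B contains: A, B, C, D, E
Count = 5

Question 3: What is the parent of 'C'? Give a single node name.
Answer: E

Derivation:
Scan adjacency: C appears as child of E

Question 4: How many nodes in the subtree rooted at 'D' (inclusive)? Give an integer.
Subtree rooted at D contains: C, D, E
Count = 3

Answer: 3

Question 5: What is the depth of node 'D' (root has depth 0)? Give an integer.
Answer: 2

Derivation:
Path from root to D: F -> B -> D
Depth = number of edges = 2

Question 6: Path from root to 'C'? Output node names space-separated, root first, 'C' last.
Walk down from root: F -> B -> D -> E -> C

Answer: F B D E C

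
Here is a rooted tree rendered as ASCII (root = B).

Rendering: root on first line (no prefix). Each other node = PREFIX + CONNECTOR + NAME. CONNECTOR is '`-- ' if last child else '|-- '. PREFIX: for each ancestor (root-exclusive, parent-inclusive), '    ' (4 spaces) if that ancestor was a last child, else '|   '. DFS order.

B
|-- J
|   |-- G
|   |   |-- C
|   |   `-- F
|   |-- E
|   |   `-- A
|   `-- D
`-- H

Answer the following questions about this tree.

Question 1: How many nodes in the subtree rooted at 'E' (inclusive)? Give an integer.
Answer: 2

Derivation:
Subtree rooted at E contains: A, E
Count = 2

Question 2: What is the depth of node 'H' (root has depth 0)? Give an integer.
Answer: 1

Derivation:
Path from root to H: B -> H
Depth = number of edges = 1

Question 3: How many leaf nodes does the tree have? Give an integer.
Answer: 5

Derivation:
Leaves (nodes with no children): A, C, D, F, H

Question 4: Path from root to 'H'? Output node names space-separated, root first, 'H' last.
Answer: B H

Derivation:
Walk down from root: B -> H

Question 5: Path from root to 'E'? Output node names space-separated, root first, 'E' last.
Answer: B J E

Derivation:
Walk down from root: B -> J -> E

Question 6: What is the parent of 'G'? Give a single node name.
Scan adjacency: G appears as child of J

Answer: J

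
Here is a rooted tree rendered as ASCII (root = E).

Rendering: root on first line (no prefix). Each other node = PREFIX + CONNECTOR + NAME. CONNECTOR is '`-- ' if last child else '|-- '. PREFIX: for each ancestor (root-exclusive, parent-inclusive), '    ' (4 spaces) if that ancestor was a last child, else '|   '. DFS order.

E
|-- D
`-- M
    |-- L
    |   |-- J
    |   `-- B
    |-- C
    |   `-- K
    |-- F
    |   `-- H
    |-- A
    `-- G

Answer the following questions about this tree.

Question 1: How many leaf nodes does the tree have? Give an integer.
Answer: 7

Derivation:
Leaves (nodes with no children): A, B, D, G, H, J, K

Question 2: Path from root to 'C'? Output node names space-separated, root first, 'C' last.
Answer: E M C

Derivation:
Walk down from root: E -> M -> C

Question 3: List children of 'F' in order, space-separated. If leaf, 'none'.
Node F's children (from adjacency): H

Answer: H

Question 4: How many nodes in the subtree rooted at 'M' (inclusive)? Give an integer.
Subtree rooted at M contains: A, B, C, F, G, H, J, K, L, M
Count = 10

Answer: 10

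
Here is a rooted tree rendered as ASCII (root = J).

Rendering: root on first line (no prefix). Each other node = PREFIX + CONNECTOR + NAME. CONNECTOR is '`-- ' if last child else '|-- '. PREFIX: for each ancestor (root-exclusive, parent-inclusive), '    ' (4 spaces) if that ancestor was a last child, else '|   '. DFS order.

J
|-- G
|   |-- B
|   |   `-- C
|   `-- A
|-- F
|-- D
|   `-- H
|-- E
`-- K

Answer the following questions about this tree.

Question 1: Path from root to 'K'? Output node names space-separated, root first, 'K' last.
Walk down from root: J -> K

Answer: J K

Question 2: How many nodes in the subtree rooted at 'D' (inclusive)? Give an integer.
Answer: 2

Derivation:
Subtree rooted at D contains: D, H
Count = 2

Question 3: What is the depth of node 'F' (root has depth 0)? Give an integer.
Path from root to F: J -> F
Depth = number of edges = 1

Answer: 1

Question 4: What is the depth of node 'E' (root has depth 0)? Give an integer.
Answer: 1

Derivation:
Path from root to E: J -> E
Depth = number of edges = 1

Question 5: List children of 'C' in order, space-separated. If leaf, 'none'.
Node C's children (from adjacency): (leaf)

Answer: none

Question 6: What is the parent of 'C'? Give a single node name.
Answer: B

Derivation:
Scan adjacency: C appears as child of B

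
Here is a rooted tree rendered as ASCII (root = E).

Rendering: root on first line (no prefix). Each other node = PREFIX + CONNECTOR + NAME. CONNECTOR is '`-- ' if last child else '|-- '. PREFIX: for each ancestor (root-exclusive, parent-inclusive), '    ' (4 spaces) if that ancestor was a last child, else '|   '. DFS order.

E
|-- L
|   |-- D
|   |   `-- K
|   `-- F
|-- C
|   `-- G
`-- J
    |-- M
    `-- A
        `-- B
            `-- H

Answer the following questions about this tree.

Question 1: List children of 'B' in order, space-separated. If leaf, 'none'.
Node B's children (from adjacency): H

Answer: H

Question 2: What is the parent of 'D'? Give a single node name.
Answer: L

Derivation:
Scan adjacency: D appears as child of L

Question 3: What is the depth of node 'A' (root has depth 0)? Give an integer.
Path from root to A: E -> J -> A
Depth = number of edges = 2

Answer: 2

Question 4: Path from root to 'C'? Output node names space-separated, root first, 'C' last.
Walk down from root: E -> C

Answer: E C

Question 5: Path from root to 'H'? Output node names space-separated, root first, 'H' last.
Answer: E J A B H

Derivation:
Walk down from root: E -> J -> A -> B -> H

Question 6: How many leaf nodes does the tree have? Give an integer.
Leaves (nodes with no children): F, G, H, K, M

Answer: 5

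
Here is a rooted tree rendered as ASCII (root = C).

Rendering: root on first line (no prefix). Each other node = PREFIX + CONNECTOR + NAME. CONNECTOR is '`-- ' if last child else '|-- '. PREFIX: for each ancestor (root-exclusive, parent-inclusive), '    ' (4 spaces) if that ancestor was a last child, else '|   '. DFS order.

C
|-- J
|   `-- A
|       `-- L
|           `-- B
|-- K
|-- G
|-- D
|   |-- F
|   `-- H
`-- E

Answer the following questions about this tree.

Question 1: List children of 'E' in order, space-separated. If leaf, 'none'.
Node E's children (from adjacency): (leaf)

Answer: none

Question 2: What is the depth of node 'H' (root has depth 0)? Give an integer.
Answer: 2

Derivation:
Path from root to H: C -> D -> H
Depth = number of edges = 2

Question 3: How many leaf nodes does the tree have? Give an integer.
Answer: 6

Derivation:
Leaves (nodes with no children): B, E, F, G, H, K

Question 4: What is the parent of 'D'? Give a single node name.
Answer: C

Derivation:
Scan adjacency: D appears as child of C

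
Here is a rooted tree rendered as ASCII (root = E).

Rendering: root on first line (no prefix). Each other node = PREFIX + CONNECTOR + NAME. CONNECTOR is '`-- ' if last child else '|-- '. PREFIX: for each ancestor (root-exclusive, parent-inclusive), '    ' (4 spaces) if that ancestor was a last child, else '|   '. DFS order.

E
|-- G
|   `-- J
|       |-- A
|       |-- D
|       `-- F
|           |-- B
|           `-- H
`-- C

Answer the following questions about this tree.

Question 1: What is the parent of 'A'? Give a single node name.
Scan adjacency: A appears as child of J

Answer: J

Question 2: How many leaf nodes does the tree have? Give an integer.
Leaves (nodes with no children): A, B, C, D, H

Answer: 5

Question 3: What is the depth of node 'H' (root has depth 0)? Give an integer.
Answer: 4

Derivation:
Path from root to H: E -> G -> J -> F -> H
Depth = number of edges = 4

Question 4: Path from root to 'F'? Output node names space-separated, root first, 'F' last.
Answer: E G J F

Derivation:
Walk down from root: E -> G -> J -> F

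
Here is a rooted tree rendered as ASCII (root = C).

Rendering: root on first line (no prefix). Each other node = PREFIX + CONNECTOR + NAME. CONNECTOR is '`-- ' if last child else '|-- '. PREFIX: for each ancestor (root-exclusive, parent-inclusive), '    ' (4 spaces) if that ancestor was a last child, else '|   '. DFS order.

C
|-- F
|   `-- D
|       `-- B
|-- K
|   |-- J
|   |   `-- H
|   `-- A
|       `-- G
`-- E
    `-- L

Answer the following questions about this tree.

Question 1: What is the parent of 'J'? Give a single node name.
Scan adjacency: J appears as child of K

Answer: K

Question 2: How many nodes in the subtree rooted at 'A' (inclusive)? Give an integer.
Answer: 2

Derivation:
Subtree rooted at A contains: A, G
Count = 2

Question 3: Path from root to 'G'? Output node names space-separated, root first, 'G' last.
Answer: C K A G

Derivation:
Walk down from root: C -> K -> A -> G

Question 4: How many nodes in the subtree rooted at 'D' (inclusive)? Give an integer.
Answer: 2

Derivation:
Subtree rooted at D contains: B, D
Count = 2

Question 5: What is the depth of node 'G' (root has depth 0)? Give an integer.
Answer: 3

Derivation:
Path from root to G: C -> K -> A -> G
Depth = number of edges = 3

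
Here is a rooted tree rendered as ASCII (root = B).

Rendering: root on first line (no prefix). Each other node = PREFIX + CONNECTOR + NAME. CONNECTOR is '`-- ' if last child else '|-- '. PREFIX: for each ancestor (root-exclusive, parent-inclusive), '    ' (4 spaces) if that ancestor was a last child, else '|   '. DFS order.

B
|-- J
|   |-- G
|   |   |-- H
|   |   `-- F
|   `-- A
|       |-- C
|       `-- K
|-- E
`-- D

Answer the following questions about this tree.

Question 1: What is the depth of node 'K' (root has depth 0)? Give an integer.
Answer: 3

Derivation:
Path from root to K: B -> J -> A -> K
Depth = number of edges = 3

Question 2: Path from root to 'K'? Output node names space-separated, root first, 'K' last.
Answer: B J A K

Derivation:
Walk down from root: B -> J -> A -> K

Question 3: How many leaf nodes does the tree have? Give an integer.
Leaves (nodes with no children): C, D, E, F, H, K

Answer: 6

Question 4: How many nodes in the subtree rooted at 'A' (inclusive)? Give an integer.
Answer: 3

Derivation:
Subtree rooted at A contains: A, C, K
Count = 3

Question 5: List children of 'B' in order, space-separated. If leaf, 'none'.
Node B's children (from adjacency): J, E, D

Answer: J E D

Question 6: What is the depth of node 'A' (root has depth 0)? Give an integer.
Path from root to A: B -> J -> A
Depth = number of edges = 2

Answer: 2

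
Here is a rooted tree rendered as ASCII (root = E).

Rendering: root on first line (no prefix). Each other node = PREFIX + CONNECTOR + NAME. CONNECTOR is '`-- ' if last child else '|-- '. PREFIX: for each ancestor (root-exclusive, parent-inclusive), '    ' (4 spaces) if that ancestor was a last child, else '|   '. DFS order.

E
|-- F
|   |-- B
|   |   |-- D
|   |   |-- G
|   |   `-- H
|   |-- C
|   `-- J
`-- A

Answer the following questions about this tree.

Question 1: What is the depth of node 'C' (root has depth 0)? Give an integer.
Answer: 2

Derivation:
Path from root to C: E -> F -> C
Depth = number of edges = 2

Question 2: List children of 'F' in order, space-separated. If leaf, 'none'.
Node F's children (from adjacency): B, C, J

Answer: B C J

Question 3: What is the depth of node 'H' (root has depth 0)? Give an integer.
Answer: 3

Derivation:
Path from root to H: E -> F -> B -> H
Depth = number of edges = 3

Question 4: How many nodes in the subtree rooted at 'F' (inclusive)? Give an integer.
Answer: 7

Derivation:
Subtree rooted at F contains: B, C, D, F, G, H, J
Count = 7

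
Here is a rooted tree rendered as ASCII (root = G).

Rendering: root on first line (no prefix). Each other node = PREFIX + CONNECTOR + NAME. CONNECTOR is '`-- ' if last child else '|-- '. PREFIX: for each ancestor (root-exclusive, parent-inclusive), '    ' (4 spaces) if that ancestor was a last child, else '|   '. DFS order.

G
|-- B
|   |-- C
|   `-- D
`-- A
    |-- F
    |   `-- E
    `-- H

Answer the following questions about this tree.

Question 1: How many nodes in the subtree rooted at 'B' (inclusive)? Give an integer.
Answer: 3

Derivation:
Subtree rooted at B contains: B, C, D
Count = 3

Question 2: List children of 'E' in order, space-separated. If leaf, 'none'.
Answer: none

Derivation:
Node E's children (from adjacency): (leaf)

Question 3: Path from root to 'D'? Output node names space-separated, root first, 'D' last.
Walk down from root: G -> B -> D

Answer: G B D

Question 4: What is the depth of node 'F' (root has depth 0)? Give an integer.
Path from root to F: G -> A -> F
Depth = number of edges = 2

Answer: 2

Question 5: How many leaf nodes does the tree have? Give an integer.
Leaves (nodes with no children): C, D, E, H

Answer: 4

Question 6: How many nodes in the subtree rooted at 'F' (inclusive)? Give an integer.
Answer: 2

Derivation:
Subtree rooted at F contains: E, F
Count = 2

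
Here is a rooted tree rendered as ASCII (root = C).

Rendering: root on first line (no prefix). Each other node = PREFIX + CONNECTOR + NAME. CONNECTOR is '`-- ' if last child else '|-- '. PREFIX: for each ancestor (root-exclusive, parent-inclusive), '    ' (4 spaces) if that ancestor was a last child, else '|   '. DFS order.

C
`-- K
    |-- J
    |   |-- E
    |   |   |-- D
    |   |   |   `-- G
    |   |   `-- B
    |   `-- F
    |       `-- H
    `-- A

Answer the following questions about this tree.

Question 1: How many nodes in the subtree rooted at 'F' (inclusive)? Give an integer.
Subtree rooted at F contains: F, H
Count = 2

Answer: 2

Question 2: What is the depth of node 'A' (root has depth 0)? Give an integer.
Answer: 2

Derivation:
Path from root to A: C -> K -> A
Depth = number of edges = 2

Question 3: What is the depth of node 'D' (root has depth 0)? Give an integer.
Path from root to D: C -> K -> J -> E -> D
Depth = number of edges = 4

Answer: 4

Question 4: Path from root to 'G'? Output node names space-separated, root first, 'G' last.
Answer: C K J E D G

Derivation:
Walk down from root: C -> K -> J -> E -> D -> G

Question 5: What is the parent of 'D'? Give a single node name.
Answer: E

Derivation:
Scan adjacency: D appears as child of E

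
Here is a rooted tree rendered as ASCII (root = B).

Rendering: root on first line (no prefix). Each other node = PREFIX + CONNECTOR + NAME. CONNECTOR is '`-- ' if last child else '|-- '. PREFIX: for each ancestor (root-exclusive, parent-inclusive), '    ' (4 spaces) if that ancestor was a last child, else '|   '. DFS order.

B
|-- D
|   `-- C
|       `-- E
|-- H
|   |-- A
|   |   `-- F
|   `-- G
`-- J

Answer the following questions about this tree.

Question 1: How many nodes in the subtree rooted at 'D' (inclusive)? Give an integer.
Answer: 3

Derivation:
Subtree rooted at D contains: C, D, E
Count = 3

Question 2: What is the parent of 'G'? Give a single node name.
Scan adjacency: G appears as child of H

Answer: H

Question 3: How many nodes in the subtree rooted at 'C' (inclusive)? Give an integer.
Answer: 2

Derivation:
Subtree rooted at C contains: C, E
Count = 2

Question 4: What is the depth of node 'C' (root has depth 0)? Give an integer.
Path from root to C: B -> D -> C
Depth = number of edges = 2

Answer: 2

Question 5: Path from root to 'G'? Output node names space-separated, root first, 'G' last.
Walk down from root: B -> H -> G

Answer: B H G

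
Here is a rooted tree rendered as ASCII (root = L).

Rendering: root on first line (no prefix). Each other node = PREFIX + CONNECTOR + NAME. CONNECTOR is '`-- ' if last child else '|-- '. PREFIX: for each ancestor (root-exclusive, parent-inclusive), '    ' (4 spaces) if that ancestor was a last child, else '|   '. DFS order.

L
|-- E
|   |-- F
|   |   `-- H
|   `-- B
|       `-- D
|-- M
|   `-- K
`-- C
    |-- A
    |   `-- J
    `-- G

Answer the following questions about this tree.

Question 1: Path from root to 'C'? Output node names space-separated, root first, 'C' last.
Answer: L C

Derivation:
Walk down from root: L -> C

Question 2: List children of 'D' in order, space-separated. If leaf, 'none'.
Node D's children (from adjacency): (leaf)

Answer: none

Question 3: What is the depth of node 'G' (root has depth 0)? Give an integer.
Answer: 2

Derivation:
Path from root to G: L -> C -> G
Depth = number of edges = 2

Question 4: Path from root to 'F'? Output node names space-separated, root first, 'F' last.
Walk down from root: L -> E -> F

Answer: L E F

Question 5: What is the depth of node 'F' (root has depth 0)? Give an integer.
Answer: 2

Derivation:
Path from root to F: L -> E -> F
Depth = number of edges = 2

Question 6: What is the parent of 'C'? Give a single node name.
Scan adjacency: C appears as child of L

Answer: L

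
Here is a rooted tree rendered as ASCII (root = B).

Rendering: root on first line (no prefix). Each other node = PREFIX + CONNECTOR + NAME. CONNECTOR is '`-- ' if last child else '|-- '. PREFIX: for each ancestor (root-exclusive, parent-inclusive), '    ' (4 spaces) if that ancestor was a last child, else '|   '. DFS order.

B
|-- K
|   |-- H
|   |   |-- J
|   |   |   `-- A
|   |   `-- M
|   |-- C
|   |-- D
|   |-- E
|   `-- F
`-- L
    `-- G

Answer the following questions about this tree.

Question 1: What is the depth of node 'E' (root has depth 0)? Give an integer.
Path from root to E: B -> K -> E
Depth = number of edges = 2

Answer: 2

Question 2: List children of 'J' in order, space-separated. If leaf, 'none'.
Node J's children (from adjacency): A

Answer: A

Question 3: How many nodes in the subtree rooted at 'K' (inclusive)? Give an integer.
Answer: 9

Derivation:
Subtree rooted at K contains: A, C, D, E, F, H, J, K, M
Count = 9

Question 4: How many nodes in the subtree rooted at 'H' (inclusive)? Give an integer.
Answer: 4

Derivation:
Subtree rooted at H contains: A, H, J, M
Count = 4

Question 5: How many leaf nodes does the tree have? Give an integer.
Leaves (nodes with no children): A, C, D, E, F, G, M

Answer: 7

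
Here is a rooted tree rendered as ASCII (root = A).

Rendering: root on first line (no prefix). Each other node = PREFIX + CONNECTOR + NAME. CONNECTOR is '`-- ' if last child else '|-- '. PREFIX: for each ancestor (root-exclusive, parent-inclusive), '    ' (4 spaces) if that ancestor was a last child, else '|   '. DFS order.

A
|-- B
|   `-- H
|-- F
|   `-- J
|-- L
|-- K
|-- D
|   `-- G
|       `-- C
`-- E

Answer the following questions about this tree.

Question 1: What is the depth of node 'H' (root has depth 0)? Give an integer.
Answer: 2

Derivation:
Path from root to H: A -> B -> H
Depth = number of edges = 2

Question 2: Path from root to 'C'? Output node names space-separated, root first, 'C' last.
Walk down from root: A -> D -> G -> C

Answer: A D G C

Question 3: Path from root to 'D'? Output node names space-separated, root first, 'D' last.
Answer: A D

Derivation:
Walk down from root: A -> D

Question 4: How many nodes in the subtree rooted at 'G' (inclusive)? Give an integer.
Answer: 2

Derivation:
Subtree rooted at G contains: C, G
Count = 2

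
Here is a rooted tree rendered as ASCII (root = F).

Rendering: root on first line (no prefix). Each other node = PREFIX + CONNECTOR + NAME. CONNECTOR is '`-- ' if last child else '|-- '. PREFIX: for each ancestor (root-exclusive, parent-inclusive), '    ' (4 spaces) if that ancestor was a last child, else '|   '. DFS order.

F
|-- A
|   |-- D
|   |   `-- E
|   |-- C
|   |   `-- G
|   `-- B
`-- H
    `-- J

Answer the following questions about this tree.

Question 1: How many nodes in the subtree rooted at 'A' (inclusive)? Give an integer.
Subtree rooted at A contains: A, B, C, D, E, G
Count = 6

Answer: 6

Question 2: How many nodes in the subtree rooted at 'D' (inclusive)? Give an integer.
Answer: 2

Derivation:
Subtree rooted at D contains: D, E
Count = 2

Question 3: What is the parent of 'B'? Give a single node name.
Answer: A

Derivation:
Scan adjacency: B appears as child of A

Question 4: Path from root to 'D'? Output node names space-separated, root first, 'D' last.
Answer: F A D

Derivation:
Walk down from root: F -> A -> D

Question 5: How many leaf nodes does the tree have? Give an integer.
Answer: 4

Derivation:
Leaves (nodes with no children): B, E, G, J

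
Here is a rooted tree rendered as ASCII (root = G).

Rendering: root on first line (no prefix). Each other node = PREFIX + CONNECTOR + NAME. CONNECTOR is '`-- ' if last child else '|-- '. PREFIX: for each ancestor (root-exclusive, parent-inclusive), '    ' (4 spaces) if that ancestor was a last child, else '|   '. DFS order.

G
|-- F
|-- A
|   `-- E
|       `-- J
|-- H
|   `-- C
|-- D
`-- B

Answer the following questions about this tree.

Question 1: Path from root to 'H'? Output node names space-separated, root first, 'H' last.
Answer: G H

Derivation:
Walk down from root: G -> H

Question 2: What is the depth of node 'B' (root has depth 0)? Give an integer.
Path from root to B: G -> B
Depth = number of edges = 1

Answer: 1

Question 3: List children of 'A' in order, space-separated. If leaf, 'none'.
Answer: E

Derivation:
Node A's children (from adjacency): E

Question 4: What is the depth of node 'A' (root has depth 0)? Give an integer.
Answer: 1

Derivation:
Path from root to A: G -> A
Depth = number of edges = 1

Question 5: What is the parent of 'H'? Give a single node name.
Scan adjacency: H appears as child of G

Answer: G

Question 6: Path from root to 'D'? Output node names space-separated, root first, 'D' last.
Answer: G D

Derivation:
Walk down from root: G -> D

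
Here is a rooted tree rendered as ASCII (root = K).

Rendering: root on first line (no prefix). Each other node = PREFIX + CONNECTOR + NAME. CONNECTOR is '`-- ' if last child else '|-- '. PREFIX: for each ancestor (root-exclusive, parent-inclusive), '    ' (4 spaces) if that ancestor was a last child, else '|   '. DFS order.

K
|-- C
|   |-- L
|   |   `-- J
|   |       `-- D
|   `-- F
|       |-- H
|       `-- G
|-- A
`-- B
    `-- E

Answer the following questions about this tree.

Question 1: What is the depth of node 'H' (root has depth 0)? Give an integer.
Answer: 3

Derivation:
Path from root to H: K -> C -> F -> H
Depth = number of edges = 3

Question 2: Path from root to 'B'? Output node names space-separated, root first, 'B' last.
Walk down from root: K -> B

Answer: K B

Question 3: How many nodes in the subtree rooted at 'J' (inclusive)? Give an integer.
Subtree rooted at J contains: D, J
Count = 2

Answer: 2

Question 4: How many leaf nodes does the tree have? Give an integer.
Answer: 5

Derivation:
Leaves (nodes with no children): A, D, E, G, H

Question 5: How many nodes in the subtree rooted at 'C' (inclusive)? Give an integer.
Answer: 7

Derivation:
Subtree rooted at C contains: C, D, F, G, H, J, L
Count = 7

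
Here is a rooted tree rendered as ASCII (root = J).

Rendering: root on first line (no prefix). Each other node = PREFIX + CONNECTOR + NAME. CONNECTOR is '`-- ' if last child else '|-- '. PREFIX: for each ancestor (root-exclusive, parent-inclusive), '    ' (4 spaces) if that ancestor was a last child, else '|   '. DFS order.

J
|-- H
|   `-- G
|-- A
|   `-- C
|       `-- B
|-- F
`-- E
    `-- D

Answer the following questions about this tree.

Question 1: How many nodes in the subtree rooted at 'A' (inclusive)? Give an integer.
Subtree rooted at A contains: A, B, C
Count = 3

Answer: 3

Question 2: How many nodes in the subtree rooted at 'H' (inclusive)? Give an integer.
Answer: 2

Derivation:
Subtree rooted at H contains: G, H
Count = 2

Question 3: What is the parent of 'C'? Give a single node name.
Scan adjacency: C appears as child of A

Answer: A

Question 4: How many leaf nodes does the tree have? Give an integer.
Leaves (nodes with no children): B, D, F, G

Answer: 4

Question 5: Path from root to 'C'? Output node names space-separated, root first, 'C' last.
Walk down from root: J -> A -> C

Answer: J A C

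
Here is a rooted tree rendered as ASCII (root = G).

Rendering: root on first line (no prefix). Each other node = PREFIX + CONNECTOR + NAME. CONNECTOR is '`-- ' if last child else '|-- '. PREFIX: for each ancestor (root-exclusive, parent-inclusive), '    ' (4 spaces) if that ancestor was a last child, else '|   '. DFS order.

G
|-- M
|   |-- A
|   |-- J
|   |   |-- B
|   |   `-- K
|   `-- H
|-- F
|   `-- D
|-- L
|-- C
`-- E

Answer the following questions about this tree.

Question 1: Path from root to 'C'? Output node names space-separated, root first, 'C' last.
Walk down from root: G -> C

Answer: G C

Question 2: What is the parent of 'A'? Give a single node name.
Answer: M

Derivation:
Scan adjacency: A appears as child of M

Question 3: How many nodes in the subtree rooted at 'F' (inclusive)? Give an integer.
Answer: 2

Derivation:
Subtree rooted at F contains: D, F
Count = 2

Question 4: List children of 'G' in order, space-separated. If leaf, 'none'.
Node G's children (from adjacency): M, F, L, C, E

Answer: M F L C E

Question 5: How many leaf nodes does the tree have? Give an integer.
Leaves (nodes with no children): A, B, C, D, E, H, K, L

Answer: 8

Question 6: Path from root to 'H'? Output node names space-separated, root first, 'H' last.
Walk down from root: G -> M -> H

Answer: G M H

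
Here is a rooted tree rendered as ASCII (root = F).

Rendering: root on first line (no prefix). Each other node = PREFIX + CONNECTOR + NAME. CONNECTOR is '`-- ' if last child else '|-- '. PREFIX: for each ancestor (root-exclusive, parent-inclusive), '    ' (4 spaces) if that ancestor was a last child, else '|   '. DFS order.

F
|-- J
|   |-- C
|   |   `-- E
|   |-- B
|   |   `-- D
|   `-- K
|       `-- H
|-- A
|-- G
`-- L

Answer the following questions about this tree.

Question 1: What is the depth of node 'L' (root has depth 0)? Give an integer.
Answer: 1

Derivation:
Path from root to L: F -> L
Depth = number of edges = 1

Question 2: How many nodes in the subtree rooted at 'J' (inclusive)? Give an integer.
Answer: 7

Derivation:
Subtree rooted at J contains: B, C, D, E, H, J, K
Count = 7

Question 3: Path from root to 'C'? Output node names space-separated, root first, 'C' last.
Answer: F J C

Derivation:
Walk down from root: F -> J -> C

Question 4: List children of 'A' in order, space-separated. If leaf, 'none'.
Answer: none

Derivation:
Node A's children (from adjacency): (leaf)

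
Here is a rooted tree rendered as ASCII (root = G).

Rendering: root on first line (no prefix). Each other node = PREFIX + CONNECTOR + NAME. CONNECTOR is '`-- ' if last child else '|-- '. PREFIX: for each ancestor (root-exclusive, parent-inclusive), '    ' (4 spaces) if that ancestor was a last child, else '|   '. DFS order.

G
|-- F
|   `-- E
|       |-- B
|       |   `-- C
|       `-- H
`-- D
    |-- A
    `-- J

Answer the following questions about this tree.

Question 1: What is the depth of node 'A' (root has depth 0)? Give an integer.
Path from root to A: G -> D -> A
Depth = number of edges = 2

Answer: 2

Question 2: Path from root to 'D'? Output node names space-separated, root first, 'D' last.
Answer: G D

Derivation:
Walk down from root: G -> D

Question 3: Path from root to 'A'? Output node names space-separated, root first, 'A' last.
Walk down from root: G -> D -> A

Answer: G D A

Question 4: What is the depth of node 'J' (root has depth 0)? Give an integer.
Answer: 2

Derivation:
Path from root to J: G -> D -> J
Depth = number of edges = 2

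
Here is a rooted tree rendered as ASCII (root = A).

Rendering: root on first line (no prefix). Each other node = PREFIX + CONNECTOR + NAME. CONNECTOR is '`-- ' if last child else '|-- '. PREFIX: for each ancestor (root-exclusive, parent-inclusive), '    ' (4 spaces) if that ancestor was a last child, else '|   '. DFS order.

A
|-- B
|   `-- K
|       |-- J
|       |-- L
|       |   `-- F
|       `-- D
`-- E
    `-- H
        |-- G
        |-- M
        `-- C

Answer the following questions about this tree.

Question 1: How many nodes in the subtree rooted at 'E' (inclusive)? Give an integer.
Answer: 5

Derivation:
Subtree rooted at E contains: C, E, G, H, M
Count = 5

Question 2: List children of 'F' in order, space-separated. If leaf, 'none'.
Answer: none

Derivation:
Node F's children (from adjacency): (leaf)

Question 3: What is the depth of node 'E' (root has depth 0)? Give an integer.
Path from root to E: A -> E
Depth = number of edges = 1

Answer: 1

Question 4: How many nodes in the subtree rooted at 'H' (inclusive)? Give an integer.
Answer: 4

Derivation:
Subtree rooted at H contains: C, G, H, M
Count = 4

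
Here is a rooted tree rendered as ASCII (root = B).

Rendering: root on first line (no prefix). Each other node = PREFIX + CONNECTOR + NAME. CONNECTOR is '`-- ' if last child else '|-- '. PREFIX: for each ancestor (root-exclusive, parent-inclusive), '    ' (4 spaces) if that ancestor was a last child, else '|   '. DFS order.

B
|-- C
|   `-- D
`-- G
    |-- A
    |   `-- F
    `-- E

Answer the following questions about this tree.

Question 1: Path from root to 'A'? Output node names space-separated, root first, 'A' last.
Answer: B G A

Derivation:
Walk down from root: B -> G -> A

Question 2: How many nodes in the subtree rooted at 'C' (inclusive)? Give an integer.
Answer: 2

Derivation:
Subtree rooted at C contains: C, D
Count = 2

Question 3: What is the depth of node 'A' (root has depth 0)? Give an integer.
Path from root to A: B -> G -> A
Depth = number of edges = 2

Answer: 2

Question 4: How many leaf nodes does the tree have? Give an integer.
Leaves (nodes with no children): D, E, F

Answer: 3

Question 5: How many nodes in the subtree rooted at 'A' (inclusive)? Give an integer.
Answer: 2

Derivation:
Subtree rooted at A contains: A, F
Count = 2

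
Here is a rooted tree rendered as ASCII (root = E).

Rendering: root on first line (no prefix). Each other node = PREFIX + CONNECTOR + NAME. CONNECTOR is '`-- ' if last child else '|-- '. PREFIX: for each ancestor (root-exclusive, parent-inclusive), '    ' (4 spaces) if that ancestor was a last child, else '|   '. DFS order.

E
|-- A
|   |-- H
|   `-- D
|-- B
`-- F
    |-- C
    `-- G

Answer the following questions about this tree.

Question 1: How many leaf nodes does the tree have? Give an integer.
Answer: 5

Derivation:
Leaves (nodes with no children): B, C, D, G, H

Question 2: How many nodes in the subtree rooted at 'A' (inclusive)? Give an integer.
Answer: 3

Derivation:
Subtree rooted at A contains: A, D, H
Count = 3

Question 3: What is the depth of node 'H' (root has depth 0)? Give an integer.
Answer: 2

Derivation:
Path from root to H: E -> A -> H
Depth = number of edges = 2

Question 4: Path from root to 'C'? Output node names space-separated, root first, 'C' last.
Answer: E F C

Derivation:
Walk down from root: E -> F -> C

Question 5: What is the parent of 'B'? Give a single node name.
Answer: E

Derivation:
Scan adjacency: B appears as child of E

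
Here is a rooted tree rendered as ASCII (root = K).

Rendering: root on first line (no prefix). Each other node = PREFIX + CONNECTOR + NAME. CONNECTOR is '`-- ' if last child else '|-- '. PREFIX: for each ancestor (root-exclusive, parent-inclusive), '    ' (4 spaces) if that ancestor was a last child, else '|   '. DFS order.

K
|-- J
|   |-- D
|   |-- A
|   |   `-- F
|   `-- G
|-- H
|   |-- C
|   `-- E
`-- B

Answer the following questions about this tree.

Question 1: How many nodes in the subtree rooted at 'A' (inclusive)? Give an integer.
Subtree rooted at A contains: A, F
Count = 2

Answer: 2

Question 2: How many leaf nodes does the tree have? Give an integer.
Leaves (nodes with no children): B, C, D, E, F, G

Answer: 6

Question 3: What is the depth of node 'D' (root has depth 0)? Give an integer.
Path from root to D: K -> J -> D
Depth = number of edges = 2

Answer: 2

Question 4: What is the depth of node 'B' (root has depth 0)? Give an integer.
Answer: 1

Derivation:
Path from root to B: K -> B
Depth = number of edges = 1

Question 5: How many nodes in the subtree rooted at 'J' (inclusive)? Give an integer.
Answer: 5

Derivation:
Subtree rooted at J contains: A, D, F, G, J
Count = 5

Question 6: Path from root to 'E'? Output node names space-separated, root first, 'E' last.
Answer: K H E

Derivation:
Walk down from root: K -> H -> E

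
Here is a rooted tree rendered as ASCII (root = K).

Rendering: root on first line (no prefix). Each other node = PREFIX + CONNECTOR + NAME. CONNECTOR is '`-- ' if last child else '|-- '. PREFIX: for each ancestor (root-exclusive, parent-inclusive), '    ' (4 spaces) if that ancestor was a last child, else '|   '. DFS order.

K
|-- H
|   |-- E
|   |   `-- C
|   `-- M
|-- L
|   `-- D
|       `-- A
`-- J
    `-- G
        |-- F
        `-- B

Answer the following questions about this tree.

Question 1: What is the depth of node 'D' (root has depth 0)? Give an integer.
Answer: 2

Derivation:
Path from root to D: K -> L -> D
Depth = number of edges = 2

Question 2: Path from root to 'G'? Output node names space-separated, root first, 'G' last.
Answer: K J G

Derivation:
Walk down from root: K -> J -> G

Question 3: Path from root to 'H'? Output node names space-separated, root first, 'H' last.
Answer: K H

Derivation:
Walk down from root: K -> H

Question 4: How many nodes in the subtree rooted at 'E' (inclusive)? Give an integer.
Answer: 2

Derivation:
Subtree rooted at E contains: C, E
Count = 2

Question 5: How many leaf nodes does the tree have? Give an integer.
Leaves (nodes with no children): A, B, C, F, M

Answer: 5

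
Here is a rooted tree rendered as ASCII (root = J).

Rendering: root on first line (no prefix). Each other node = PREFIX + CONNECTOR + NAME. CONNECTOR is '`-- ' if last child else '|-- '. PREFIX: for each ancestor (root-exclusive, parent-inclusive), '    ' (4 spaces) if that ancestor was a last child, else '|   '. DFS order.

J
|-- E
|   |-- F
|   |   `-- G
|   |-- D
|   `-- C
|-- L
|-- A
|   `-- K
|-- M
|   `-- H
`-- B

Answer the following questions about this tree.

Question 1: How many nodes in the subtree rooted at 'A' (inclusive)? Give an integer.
Subtree rooted at A contains: A, K
Count = 2

Answer: 2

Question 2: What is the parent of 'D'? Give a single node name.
Scan adjacency: D appears as child of E

Answer: E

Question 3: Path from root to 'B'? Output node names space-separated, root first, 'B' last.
Walk down from root: J -> B

Answer: J B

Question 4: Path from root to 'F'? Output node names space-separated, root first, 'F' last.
Answer: J E F

Derivation:
Walk down from root: J -> E -> F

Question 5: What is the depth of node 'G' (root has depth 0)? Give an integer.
Path from root to G: J -> E -> F -> G
Depth = number of edges = 3

Answer: 3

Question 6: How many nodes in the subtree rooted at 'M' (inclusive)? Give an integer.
Subtree rooted at M contains: H, M
Count = 2

Answer: 2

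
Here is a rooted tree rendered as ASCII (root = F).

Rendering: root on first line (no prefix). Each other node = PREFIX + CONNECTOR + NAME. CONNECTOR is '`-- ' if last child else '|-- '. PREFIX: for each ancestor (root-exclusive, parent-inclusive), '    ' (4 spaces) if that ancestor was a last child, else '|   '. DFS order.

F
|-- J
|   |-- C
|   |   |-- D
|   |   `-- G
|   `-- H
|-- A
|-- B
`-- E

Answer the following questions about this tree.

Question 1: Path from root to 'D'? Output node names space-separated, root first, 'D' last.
Answer: F J C D

Derivation:
Walk down from root: F -> J -> C -> D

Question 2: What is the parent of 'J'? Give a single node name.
Answer: F

Derivation:
Scan adjacency: J appears as child of F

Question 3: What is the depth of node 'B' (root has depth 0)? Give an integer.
Path from root to B: F -> B
Depth = number of edges = 1

Answer: 1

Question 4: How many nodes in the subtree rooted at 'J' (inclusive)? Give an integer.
Answer: 5

Derivation:
Subtree rooted at J contains: C, D, G, H, J
Count = 5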